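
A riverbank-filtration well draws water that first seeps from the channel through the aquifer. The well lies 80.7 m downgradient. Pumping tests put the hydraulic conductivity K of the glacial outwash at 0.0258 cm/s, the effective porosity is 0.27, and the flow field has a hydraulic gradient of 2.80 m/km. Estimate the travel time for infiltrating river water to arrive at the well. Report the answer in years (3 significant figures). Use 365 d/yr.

K = 0.0258 cm/s × 864 = 22.29 m/d
q = Ki = 22.29 × 0.0028 = 0.06242 m/d
v_s = q/n_e = 0.06242/0.27 = 0.2312 m/d
t = L / v = 80.7 / 0.2312 = 349.1 d
   = 349.1 / 365 = 0.956 yr

0.956 years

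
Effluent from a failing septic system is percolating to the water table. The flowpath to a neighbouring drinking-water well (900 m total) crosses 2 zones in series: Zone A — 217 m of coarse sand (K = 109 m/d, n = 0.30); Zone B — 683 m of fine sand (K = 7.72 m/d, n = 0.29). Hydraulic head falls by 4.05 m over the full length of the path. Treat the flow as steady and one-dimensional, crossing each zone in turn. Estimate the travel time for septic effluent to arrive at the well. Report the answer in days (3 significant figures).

Continuity: the same q passes through each zone, so ΔH = q·Σ(L_j/K_j) — the zones act as resistances in series.
Σ(L/K) = 217/109 + 683/7.72 = 1.991 + 88.47 = 90.46 d
q = ΔH / Σ(L/K) = 4.05 / 90.46 = 0.04477 m/d (same in every zone)
Zone A: v = q/n = 0.04477/0.30 = 0.1492 m/d → t_A = 217/0.1492 = 1454 d
Zone B: v = q/n = 0.04477/0.29 = 0.1544 m/d → t_B = 683/0.1544 = 4424 d
Total t = 1454 + 4424 = 5878 d

5880 days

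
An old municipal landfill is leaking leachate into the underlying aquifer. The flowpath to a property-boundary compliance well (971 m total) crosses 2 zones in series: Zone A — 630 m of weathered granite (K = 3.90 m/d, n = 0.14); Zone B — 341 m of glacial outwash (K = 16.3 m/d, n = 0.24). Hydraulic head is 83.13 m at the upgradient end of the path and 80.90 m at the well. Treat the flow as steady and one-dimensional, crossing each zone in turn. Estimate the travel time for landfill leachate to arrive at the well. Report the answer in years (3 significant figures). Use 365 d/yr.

38.1 years

Total head drop ΔH = 83.13 − 80.90 = 2.23 m
Steady 1-D flow in series ⇒ the Darcy flux q is identical in every zone and the zone head losses add (resistances L/K in series).
Σ(L/K) = 630/3.90 + 341/16.3 = 161.5 + 20.92 = 182.5 d
q = ΔH / Σ(L/K) = 2.23 / 182.5 = 0.01222 m/d (same in every zone)
Zone A: v = q/n = 0.01222/0.14 = 0.08730 m/d → t_A = 630/0.08730 = 7217 d
Zone B: v = q/n = 0.01222/0.24 = 0.05092 m/d → t_B = 341/0.05092 = 6696 d
Total t = 7217 + 6696 = 13910 d
   = 13910 / 365 = 38.1 yr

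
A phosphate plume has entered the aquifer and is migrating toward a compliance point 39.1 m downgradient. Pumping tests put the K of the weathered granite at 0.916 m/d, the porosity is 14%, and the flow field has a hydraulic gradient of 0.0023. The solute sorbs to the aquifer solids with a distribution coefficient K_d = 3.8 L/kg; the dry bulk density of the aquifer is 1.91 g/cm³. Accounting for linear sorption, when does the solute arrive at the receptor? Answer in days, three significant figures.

137000 days

q = Ki = 0.916 × 0.0023 = 0.002107 m/d
v_s = q/n_e = 0.002107/0.14 = 0.01505 m/d
Retardation R = 1 + ρ_b·K_d/n = 1 + 1.91×3.8/0.14 = 52.84
Contaminant velocity v_c = v/R = 0.01505/52.84 = 2.848e-4 m/d
t = L/v_c = 39.1/2.848e-4 = 137300 d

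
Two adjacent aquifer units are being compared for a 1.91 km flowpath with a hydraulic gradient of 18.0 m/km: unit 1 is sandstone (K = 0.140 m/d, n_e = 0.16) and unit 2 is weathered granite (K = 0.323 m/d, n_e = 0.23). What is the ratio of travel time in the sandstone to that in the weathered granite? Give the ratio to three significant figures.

Unit 1 (sandstone): v = 0.140×0.018/0.16 = 0.01575 m/d, t = 1910/0.01575 = 121300 d
Unit 2 (weathered granite): v = 0.323×0.018/0.23 = 0.02528 m/d, t = 1910/0.02528 = 75560 d
t(sandstone) / t(weathered granite) = 121300/75560 = 1.60

1.60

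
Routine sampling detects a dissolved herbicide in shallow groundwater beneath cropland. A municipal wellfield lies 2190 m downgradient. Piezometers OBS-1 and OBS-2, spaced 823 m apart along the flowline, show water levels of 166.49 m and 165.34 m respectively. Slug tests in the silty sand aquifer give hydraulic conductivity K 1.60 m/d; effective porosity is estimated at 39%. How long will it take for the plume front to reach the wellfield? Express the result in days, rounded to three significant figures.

Hydraulic gradient i = (166.49 − 165.34) / 823 = 1.15 / 823 = 0.001397
Specific discharge q = 1.60 × 0.001397 = 0.002236 m/d
Average linear velocity = 0.002236 / 0.39 = 0.005733 m/d
t = L / v = 2190 / 0.005733 = 382000 d

382000 days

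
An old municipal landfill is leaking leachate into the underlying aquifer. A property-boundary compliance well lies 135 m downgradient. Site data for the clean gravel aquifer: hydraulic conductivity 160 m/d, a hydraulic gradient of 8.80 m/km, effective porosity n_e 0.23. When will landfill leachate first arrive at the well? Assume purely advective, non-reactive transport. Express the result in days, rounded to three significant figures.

22.1 days

Darcy flux q = K·i = 160 × 0.0088 = 1.408 m/d
Average linear velocity = 1.408 / 0.23 = 6.122 m/d
t = L / v = 135 / 6.122 = 22.05 d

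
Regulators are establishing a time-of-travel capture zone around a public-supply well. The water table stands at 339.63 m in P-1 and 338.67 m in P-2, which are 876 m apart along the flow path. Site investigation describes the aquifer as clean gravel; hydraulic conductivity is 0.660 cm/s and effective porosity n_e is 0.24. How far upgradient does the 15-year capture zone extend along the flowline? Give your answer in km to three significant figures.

Hydraulic gradient i = (339.63 − 338.67) / 876 = 0.96 / 876 = 0.001096
K = 0.660 cm/s × 864 = 570.2 m/d
Darcy flux q = K·i = 570.2 × 0.001096 = 0.6249 m/d
Average linear velocity = 0.6249 / 0.24 = 2.604 m/d
T = 15 yr × 365 = 5475 d
L = v × T = 2.604 × 5475 = 14260 m
   = 14.3 km

14.3 km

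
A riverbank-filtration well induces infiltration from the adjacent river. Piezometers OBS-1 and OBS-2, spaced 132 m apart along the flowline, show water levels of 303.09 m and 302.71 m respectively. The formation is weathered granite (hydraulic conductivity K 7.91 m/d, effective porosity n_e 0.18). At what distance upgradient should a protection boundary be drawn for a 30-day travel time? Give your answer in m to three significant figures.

Hydraulic gradient i = (303.09 − 302.71) / 132 = 0.38 / 132 = 0.002879
q = Ki = 7.91 × 0.002879 = 0.02277 m/d
v_s = q/n_e = 0.02277/0.18 = 0.1265 m/d
L = v × T = 0.1265 × 30 = 3.795 m

3.80 m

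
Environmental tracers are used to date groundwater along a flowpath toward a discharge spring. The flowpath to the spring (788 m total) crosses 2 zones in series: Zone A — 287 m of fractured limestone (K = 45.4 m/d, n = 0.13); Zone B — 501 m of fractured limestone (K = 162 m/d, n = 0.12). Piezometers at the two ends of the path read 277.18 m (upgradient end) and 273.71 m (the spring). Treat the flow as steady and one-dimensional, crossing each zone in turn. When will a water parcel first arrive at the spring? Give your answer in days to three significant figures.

Total head drop ΔH = 277.18 − 273.71 = 3.47 m
Continuity: the same q passes through each zone, so ΔH = q·Σ(L_j/K_j) — the zones act as resistances in series.
Σ(L/K) = 287/45.4 + 501/162 = 6.322 + 3.093 = 9.414 d
q = ΔH / Σ(L/K) = 3.47 / 9.414 = 0.3686 m/d (same in every zone)
Zone A: v = q/n = 0.3686/0.13 = 2.835 m/d → t_A = 287/2.835 = 101.2 d
Zone B: v = q/n = 0.3686/0.12 = 3.072 m/d → t_B = 501/3.072 = 163.1 d
Total t = 101.2 + 163.1 = 264.3 d

264 days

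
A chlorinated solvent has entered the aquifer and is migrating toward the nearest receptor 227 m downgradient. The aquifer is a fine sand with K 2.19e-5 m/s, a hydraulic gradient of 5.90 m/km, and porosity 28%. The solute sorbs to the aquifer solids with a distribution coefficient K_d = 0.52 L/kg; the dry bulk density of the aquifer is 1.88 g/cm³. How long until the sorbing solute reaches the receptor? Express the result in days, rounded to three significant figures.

25600 days

K = 2.19e-5 m/s × 86400 s/d = 1.892 m/d
q = Ki = 1.892 × 0.0059 = 0.01116 m/d
Average linear velocity = 0.01116 / 0.28 = 0.03987 m/d
Retardation R = 1 + ρ_b·K_d/n = 1 + 1.88×0.52/0.28 = 4.491
Contaminant velocity v_c = v/R = 0.03987/4.491 = 0.008877 m/d
t = L/v_c = 227/0.008877 = 25570 d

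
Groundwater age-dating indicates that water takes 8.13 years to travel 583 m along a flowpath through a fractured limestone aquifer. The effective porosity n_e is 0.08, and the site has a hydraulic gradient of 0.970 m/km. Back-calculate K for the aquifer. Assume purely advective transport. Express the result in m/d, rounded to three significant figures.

16.2 m/d

t = 8.13 years = 2967 d
v = L / t = 583 / 2967 = 0.1965 m/d
K = v · n / i = 0.1965 × 0.08 / 9.7e-4 = 16.2 m/d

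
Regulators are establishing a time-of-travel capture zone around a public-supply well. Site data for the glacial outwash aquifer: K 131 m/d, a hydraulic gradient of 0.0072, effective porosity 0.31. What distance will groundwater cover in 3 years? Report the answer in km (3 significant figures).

Darcy flux q = K·i = 131 × 0.0072 = 0.9432 m/d
Seepage velocity v = q / n = 0.9432 / 0.31 = 3.043 m/d
T = 3 yr × 365 = 1095 d
L = v × T = 3.043 × 1095 = 3332 m
   = 3.33 km

3.33 km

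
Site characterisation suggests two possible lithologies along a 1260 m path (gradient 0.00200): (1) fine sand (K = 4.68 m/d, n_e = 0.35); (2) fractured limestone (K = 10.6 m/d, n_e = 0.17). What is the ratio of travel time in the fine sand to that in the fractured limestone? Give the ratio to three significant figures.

4.66

Unit 1 (fine sand): v = 4.68×0.0020/0.35 = 0.02674 m/d, t = 1260/0.02674 = 47120 d
Unit 2 (fractured limestone): v = 10.6×0.0020/0.17 = 0.1247 m/d, t = 1260/0.1247 = 10100 d
t(fine sand) / t(fractured limestone) = 47120/10100 = 4.66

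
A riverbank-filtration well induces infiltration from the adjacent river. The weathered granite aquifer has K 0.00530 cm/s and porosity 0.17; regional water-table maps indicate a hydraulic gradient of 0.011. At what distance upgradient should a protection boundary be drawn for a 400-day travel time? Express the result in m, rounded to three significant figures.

K = 0.00530 cm/s × 864 = 4.579 m/d
q = Ki = 4.579 × 0.011 = 0.05037 m/d
v_s = q/n_e = 0.05037/0.17 = 0.2963 m/d
L = v × T = 0.2963 × 400 = 118.5 m

119 m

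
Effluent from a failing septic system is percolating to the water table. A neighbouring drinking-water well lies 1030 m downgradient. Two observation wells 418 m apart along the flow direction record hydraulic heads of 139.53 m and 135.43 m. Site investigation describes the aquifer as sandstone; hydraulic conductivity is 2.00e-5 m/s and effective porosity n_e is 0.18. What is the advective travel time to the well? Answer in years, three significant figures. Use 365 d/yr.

30.0 years

Hydraulic gradient i = (139.53 − 135.43) / 418 = 4.10 / 418 = 0.009809
K = 2.00e-5 m/s × 86400 s/d = 1.728 m/d
q = Ki = 1.728 × 0.009809 = 0.01695 m/d
v = Ki/n = 1.728·0.009809/0.18 = 0.09416 m/d
t = L / v = 1030 / 0.09416 = 10940 d
   = 10940 / 365 = 30.0 yr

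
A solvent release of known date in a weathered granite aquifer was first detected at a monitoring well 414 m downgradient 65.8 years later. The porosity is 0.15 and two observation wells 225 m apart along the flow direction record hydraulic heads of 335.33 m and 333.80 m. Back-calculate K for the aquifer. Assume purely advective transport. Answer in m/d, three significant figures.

0.380 m/d

Hydraulic gradient i = (335.33 − 333.80) / 225 = 1.53 / 225 = 0.006800
t = 65.8 years = 24020 d
v = L / t = 414 / 24020 = 0.01724 m/d
K = v · n / i = 0.01724 × 0.15 / 0.006800 = 0.380 m/d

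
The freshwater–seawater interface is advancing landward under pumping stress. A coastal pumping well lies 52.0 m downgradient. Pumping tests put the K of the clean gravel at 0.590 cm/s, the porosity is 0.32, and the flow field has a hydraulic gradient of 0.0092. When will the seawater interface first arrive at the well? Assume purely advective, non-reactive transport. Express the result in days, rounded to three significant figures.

3.55 days

K = 0.590 cm/s × 864 = 509.8 m/d
Darcy flux q = K·i = 509.8 × 0.0092 = 4.690 m/d
v = Ki/n = 509.8·0.0092/0.32 = 14.66 m/d
t = L / v = 52.0 / 14.66 = 3.548 d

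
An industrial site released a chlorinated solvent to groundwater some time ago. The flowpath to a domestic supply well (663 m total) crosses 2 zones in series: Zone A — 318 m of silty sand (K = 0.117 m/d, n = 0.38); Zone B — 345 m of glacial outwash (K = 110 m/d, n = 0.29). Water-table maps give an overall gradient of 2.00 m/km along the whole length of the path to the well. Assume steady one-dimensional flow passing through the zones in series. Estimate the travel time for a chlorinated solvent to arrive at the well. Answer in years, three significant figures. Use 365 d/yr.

Steady 1-D flow in series ⇒ the Darcy flux q is identical in every zone and the zone head losses add (resistances L/K in series).
Σ(L/K) = 318/0.117 + 345/110 = 2718 + 3.136 = 2721 d
K_eq = L_total / Σ(L/K) = 663 / 2721 = 0.2437 m/d
q = K_eq · i = 0.2437 × 0.0020 = 4.873e-4 m/d (same in every zone)
Zone A: v = q/n = 4.873e-4/0.38 = 0.001282 m/d → t_A = 318/0.001282 = 248000 d
Zone B: v = q/n = 4.873e-4/0.29 = 0.001680 m/d → t_B = 345/0.001680 = 205300 d
Total t = 248000 + 205300 = 453300 d
   = 453300 / 365 = 1240 yr

1240 years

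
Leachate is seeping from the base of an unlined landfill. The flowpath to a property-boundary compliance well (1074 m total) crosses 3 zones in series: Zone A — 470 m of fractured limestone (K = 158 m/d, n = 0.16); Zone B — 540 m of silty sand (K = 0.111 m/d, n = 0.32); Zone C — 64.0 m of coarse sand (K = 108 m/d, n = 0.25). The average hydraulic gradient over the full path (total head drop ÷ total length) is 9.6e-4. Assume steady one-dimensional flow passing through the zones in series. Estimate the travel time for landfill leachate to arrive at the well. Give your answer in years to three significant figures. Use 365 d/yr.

For zones in series the flux q is common to all zones; the equivalent conductivity is the harmonic (thickness-weighted) mean, K_eq = L_total / Σ(L_j/K_j).
Σ(L/K) = 470/158 + 540/0.111 + 64.0/108 = 2.975 + 4865 + 0.5926 = 4868 d
K_eq = L_total / Σ(L/K) = 1074 / 4868 = 0.2206 m/d
q = K_eq · i = 0.2206 × 9.6e-4 = 2.118e-4 m/d (same in every zone)
Zone A: v = q/n = 2.118e-4/0.16 = 0.001324 m/d → t_A = 470/0.001324 = 355100 d
Zone B: v = q/n = 2.118e-4/0.32 = 6.618e-4 m/d → t_B = 540/6.618e-4 = 815900 d
Zone C: v = q/n = 2.118e-4/0.25 = 8.471e-4 m/d → t_C = 64.0/8.471e-4 = 75550 d
Total t = 355100 + 815900 + 75550 = 1.247e6 d
   = 1.247e6 / 365 = 3420 yr

3420 years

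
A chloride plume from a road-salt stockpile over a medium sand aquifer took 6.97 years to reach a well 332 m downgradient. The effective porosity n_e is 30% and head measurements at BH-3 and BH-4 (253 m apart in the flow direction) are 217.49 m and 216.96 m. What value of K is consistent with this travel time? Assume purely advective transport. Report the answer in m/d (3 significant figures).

Hydraulic gradient i = (217.49 − 216.96) / 253 = 0.53 / 253 = 0.002095
t = 6.97 years = 2544 d
v = L / t = 332 / 2544 = 0.1305 m/d
K = v · n / i = 0.1305 × 0.30 / 0.002095 = 18.7 m/d

18.7 m/d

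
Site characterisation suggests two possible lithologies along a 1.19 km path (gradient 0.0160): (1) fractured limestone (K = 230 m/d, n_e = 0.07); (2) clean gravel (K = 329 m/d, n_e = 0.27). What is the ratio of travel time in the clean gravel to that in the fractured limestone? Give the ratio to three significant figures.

Unit 1 (fractured limestone): v = 230×0.016/0.07 = 52.57 m/d, t = 1190/52.57 = 22.64 d
Unit 2 (clean gravel): v = 329×0.016/0.27 = 19.50 m/d, t = 1190/19.50 = 61.04 d
t(clean gravel) / t(fractured limestone) = 61.04/22.64 = 2.70

2.70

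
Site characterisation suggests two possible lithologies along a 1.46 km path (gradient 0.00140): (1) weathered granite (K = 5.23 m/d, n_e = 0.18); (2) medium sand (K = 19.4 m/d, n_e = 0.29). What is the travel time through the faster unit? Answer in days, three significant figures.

15600 days

Unit 1 (weathered granite): v = 5.23×0.0014/0.18 = 0.04068 m/d, t = 1460/0.04068 = 35890 d
Unit 2 (medium sand): v = 19.4×0.0014/0.29 = 0.09366 m/d, t = 1460/0.09366 = 15590 d
Faster unit: t = 15600 d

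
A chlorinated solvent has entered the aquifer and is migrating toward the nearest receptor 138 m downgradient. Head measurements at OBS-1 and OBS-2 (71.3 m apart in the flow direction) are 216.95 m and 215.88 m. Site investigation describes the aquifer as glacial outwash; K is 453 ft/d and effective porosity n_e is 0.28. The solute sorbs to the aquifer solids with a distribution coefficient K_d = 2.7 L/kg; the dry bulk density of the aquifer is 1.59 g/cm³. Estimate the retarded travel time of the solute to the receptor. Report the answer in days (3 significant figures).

Hydraulic gradient i = (216.95 − 215.88) / 71.3 = 1.07 / 71.3 = 0.01501
K = 453 ft/d × 0.3048 = 138.1 m/d
Specific discharge q = 138.1 × 0.01501 = 2.072 m/d
Average linear velocity = 2.072 / 0.28 = 7.400 m/d
Retardation R = 1 + ρ_b·K_d/n = 1 + 1.59×2.7/0.28 = 16.33
Contaminant velocity v_c = v/R = 7.400/16.33 = 0.4531 m/d
t = L/v_c = 138/0.4531 = 304.6 d

305 days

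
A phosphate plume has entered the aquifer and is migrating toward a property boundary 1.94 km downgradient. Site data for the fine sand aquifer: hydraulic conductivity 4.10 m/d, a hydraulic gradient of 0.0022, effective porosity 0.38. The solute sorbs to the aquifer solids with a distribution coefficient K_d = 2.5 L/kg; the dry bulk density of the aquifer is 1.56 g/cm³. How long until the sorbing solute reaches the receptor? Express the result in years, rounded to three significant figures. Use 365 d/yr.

Specific discharge q = 4.10 × 0.0022 = 0.009020 m/d
v = Ki/n = 4.10·0.0022/0.38 = 0.02374 m/d
Retardation R = 1 + ρ_b·K_d/n = 1 + 1.56×2.5/0.38 = 11.26
Contaminant velocity v_c = v/R = 0.02374/11.26 = 0.002107 m/d
L = 1.94 km = 1940 m
t = L/v_c = 1940/0.002107 = 920500 d
   = 920500/365 = 2520 yr

2520 years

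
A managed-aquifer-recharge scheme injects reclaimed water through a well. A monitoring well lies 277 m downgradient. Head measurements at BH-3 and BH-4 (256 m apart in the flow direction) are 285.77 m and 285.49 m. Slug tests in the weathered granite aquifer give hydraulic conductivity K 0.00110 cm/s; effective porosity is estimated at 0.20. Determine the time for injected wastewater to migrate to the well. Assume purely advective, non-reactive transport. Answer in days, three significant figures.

Hydraulic gradient i = (285.77 − 285.49) / 256 = 0.28 / 256 = 0.001094
K = 0.00110 cm/s × 864 = 0.9504 m/d
Darcy flux q = K·i = 0.9504 × 0.001094 = 0.001040 m/d
Average linear velocity = 0.001040 / 0.20 = 0.005198 m/d
t = L / v = 277 / 0.005198 = 53290 d

53300 days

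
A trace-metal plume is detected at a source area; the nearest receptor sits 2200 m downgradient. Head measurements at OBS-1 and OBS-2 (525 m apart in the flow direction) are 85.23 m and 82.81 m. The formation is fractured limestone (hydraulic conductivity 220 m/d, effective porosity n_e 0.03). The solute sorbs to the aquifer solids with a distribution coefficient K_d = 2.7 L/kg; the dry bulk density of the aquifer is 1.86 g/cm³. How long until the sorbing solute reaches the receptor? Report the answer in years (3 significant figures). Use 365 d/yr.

30.0 years

Hydraulic gradient i = (85.23 − 82.81) / 525 = 2.42 / 525 = 0.004610
q = Ki = 220 × 0.004610 = 1.014 m/d
v_s = q/n_e = 1.014/0.03 = 33.80 m/d
Retardation R = 1 + ρ_b·K_d/n = 1 + 1.86×2.7/0.03 = 168.4
Contaminant velocity v_c = v/R = 33.80/168.4 = 0.2007 m/d
t = L/v_c = 2200/0.2007 = 10960 d
   = 10960/365 = 30.0 yr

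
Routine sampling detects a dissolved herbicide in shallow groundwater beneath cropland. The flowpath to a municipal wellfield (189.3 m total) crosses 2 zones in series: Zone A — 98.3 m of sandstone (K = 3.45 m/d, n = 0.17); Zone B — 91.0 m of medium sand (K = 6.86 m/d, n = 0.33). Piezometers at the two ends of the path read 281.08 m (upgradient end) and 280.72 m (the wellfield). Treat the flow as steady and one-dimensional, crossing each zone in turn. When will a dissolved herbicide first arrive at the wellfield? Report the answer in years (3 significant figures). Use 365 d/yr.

Total head drop ΔH = 281.08 − 280.72 = 0.36 m
Continuity: the same q passes through each zone, so ΔH = q·Σ(L_j/K_j) — the zones act as resistances in series.
Σ(L/K) = 98.3/3.45 + 91.0/6.86 = 28.49 + 13.27 = 41.76 d
q = ΔH / Σ(L/K) = 0.36 / 41.76 = 0.008621 m/d (same in every zone)
Zone A: v = q/n = 0.008621/0.17 = 0.05071 m/d → t_A = 98.3/0.05071 = 1938 d
Zone B: v = q/n = 0.008621/0.33 = 0.02612 m/d → t_B = 91.0/0.02612 = 3483 d
Total t = 1938 + 3483 = 5422 d
   = 5422 / 365 = 14.9 yr

14.9 years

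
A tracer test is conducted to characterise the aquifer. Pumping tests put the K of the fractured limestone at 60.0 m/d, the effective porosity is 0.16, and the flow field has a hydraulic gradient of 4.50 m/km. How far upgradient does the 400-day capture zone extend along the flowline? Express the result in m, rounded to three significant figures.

675 m

Darcy flux q = K·i = 60.0 × 0.0045 = 0.2700 m/d
v_s = q/n_e = 0.2700/0.16 = 1.687 m/d
L = v × T = 1.687 × 400 = 675.0 m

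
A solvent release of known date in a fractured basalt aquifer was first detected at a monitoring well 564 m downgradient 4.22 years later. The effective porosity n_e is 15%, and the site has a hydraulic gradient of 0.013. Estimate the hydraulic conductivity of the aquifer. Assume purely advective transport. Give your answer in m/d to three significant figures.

4.22 m/d

t = 4.22 years = 1540 d
v = L / t = 564 / 1540 = 0.3662 m/d
K = v · n / i = 0.3662 × 0.15 / 0.013 = 4.22 m/d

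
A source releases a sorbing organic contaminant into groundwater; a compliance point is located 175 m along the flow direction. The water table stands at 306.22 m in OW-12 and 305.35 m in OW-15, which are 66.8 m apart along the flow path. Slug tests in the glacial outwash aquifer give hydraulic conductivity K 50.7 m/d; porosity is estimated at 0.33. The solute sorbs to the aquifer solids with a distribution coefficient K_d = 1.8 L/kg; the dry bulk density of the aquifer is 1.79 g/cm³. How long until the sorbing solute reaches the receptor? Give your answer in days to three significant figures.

Hydraulic gradient i = (306.22 − 305.35) / 66.8 = 0.87 / 66.8 = 0.01302
q = Ki = 50.7 × 0.01302 = 0.6603 m/d
Seepage velocity v = q / n = 0.6603 / 0.33 = 2.001 m/d
Retardation R = 1 + ρ_b·K_d/n = 1 + 1.79×1.8/0.33 = 10.76
Contaminant velocity v_c = v/R = 2.001/10.76 = 0.1859 m/d
t = L/v_c = 175/0.1859 = 941.4 d

941 days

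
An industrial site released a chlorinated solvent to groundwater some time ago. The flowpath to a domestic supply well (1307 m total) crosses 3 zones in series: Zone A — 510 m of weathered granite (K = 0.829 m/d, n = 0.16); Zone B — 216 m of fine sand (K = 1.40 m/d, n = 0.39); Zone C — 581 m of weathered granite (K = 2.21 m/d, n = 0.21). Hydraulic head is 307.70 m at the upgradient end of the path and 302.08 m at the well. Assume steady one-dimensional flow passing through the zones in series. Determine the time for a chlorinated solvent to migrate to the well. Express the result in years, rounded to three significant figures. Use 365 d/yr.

Total head drop ΔH = 307.70 − 302.08 = 5.62 m
Steady 1-D flow in series ⇒ the Darcy flux q is identical in every zone and the zone head losses add (resistances L/K in series).
Σ(L/K) = 510/0.829 + 216/1.40 + 581/2.21 = 615.2 + 154.3 + 262.9 = 1032 d
q = ΔH / Σ(L/K) = 5.62 / 1032 = 0.005444 m/d (same in every zone)
Zone A: v = q/n = 0.005444/0.16 = 0.03402 m/d → t_A = 510/0.03402 = 14990 d
Zone B: v = q/n = 0.005444/0.39 = 0.01396 m/d → t_B = 216/0.01396 = 15470 d
Zone C: v = q/n = 0.005444/0.21 = 0.02592 m/d → t_C = 581/0.02592 = 22410 d
Total t = 14990 + 15470 + 22410 = 52880 d
   = 52880 / 365 = 145 yr

145 years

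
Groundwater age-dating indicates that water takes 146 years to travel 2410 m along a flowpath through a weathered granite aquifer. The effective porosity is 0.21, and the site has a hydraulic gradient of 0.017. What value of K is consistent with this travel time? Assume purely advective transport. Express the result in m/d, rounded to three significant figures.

0.559 m/d

t = 146 years = 53290 d
v = L / t = 2410 / 53290 = 0.04522 m/d
K = v · n / i = 0.04522 × 0.21 / 0.017 = 0.559 m/d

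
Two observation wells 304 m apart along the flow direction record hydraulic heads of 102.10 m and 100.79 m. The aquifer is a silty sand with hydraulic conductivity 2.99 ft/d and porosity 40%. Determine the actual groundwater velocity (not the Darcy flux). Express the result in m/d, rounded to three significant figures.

Hydraulic gradient i = (102.10 − 100.79) / 304 = 1.31 / 304 = 0.004309
K = 2.99 ft/d × 0.3048 = 0.9114 m/d
q = Ki = 0.9114 × 0.004309 = 0.003927 m/d
Average linear velocity = 0.003927 / 0.40 = 0.009818 m/d

0.00982 m/d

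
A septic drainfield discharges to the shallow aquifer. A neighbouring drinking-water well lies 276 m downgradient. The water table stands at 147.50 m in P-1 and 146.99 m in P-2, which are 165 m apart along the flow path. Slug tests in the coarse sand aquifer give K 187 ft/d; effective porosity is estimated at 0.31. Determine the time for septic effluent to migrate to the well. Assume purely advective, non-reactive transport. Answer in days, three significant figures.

486 days

Hydraulic gradient i = (147.50 − 146.99) / 165 = 0.51 / 165 = 0.003091
K = 187 ft/d × 0.3048 = 57.00 m/d
Specific discharge q = 57.00 × 0.003091 = 0.1762 m/d
Average linear velocity = 0.1762 / 0.31 = 0.5683 m/d
t = L / v = 276 / 0.5683 = 485.7 d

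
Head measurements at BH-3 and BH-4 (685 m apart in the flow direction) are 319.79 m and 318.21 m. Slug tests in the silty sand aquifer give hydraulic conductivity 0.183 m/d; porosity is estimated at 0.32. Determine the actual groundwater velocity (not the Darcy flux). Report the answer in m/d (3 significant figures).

Hydraulic gradient i = (319.79 − 318.21) / 685 = 1.58 / 685 = 0.002307
Specific discharge q = 0.183 × 0.002307 = 4.221e-4 m/d
Average linear velocity = 4.221e-4 / 0.32 = 0.001319 m/d

0.00132 m/d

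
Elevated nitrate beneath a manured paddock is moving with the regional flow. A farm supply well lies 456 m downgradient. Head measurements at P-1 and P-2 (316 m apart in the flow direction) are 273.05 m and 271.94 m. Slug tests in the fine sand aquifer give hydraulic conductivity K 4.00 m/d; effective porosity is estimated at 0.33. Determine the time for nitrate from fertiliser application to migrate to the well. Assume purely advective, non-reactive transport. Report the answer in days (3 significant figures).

Hydraulic gradient i = (273.05 − 271.94) / 316 = 1.11 / 316 = 0.003513
Darcy flux q = K·i = 4.00 × 0.003513 = 0.01405 m/d
v_s = q/n_e = 0.01405/0.33 = 0.04258 m/d
t = L / v = 456 / 0.04258 = 10710 d

10700 days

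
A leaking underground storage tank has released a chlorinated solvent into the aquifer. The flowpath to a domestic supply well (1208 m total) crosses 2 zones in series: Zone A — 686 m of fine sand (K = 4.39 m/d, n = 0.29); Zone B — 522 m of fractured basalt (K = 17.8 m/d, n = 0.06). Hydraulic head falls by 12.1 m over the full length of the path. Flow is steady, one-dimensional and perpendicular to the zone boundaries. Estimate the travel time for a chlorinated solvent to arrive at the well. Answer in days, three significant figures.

3530 days

Steady 1-D flow in series ⇒ the Darcy flux q is identical in every zone and the zone head losses add (resistances L/K in series).
Σ(L/K) = 686/4.39 + 522/17.8 = 156.3 + 29.33 = 185.6 d
q = ΔH / Σ(L/K) = 12.1 / 185.6 = 0.06520 m/d (same in every zone)
Zone A: v = q/n = 0.06520/0.29 = 0.2248 m/d → t_A = 686/0.2248 = 3051 d
Zone B: v = q/n = 0.06520/0.06 = 1.087 m/d → t_B = 522/1.087 = 480.4 d
Total t = 3051 + 480.4 = 3532 d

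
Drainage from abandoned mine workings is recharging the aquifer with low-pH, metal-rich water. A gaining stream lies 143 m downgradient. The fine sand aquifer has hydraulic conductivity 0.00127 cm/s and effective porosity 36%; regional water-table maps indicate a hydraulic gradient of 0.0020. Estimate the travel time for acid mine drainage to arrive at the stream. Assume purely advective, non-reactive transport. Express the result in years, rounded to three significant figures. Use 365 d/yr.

64.3 years

K = 0.00127 cm/s × 864 = 1.097 m/d
Darcy flux q = K·i = 1.097 × 0.0020 = 0.002195 m/d
Seepage velocity v = q / n = 0.002195 / 0.36 = 0.006096 m/d
t = L / v = 143 / 0.006096 = 23460 d
   = 23460 / 365 = 64.3 yr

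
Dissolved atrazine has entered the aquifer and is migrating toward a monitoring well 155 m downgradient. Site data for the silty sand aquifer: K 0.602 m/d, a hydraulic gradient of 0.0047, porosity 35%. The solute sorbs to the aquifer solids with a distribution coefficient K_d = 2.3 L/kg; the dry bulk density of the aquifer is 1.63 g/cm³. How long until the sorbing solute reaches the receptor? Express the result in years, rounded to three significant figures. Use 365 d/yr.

615 years

Specific discharge q = 0.602 × 0.0047 = 0.002829 m/d
Seepage velocity v = q / n = 0.002829 / 0.35 = 0.008084 m/d
Retardation R = 1 + ρ_b·K_d/n = 1 + 1.63×2.3/0.35 = 11.71
Contaminant velocity v_c = v/R = 0.008084/11.71 = 6.903e-4 m/d
t = L/v_c = 155/6.903e-4 = 224600 d
   = 224600/365 = 615 yr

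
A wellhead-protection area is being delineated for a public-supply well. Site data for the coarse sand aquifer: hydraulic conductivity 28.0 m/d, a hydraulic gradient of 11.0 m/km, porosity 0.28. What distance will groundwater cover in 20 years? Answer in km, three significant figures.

8.03 km

Specific discharge q = 28.0 × 0.011 = 0.3080 m/d
Average linear velocity = 0.3080 / 0.28 = 1.100 m/d
T = 20 yr × 365 = 7300 d
L = v × T = 1.100 × 7300 = 8030 m
   = 8.03 km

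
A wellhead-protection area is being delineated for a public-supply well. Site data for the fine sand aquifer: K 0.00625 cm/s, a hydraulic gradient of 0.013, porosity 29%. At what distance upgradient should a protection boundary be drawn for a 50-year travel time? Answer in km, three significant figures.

4.42 km

K = 0.00625 cm/s × 864 = 5.400 m/d
q = Ki = 5.400 × 0.013 = 0.07020 m/d
Average linear velocity = 0.07020 / 0.29 = 0.2421 m/d
T = 50 yr × 365 = 18250 d
L = v × T = 0.2421 × 18250 = 4418 m
   = 4.42 km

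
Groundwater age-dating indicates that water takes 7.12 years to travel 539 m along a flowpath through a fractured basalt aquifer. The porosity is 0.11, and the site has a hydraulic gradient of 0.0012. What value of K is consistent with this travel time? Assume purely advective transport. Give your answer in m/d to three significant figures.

19.0 m/d

t = 7.12 years = 2599 d
v = L / t = 539 / 2599 = 0.2074 m/d
K = v · n / i = 0.2074 × 0.11 / 0.0012 = 19.0 m/d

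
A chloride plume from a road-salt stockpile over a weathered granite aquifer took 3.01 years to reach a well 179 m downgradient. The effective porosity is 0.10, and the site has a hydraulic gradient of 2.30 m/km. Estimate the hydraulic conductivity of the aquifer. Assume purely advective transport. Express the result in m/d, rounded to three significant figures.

7.08 m/d

t = 3.01 years = 1099 d
v = L / t = 179 / 1099 = 0.1629 m/d
K = v · n / i = 0.1629 × 0.10 / 0.0023 = 7.08 m/d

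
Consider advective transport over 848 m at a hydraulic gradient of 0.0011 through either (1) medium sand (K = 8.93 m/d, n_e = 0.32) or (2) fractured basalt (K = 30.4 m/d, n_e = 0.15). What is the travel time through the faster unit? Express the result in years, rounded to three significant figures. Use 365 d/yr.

Unit 1 (medium sand): v = 8.93×0.0011/0.32 = 0.03070 m/d, t = 848/0.03070 = 27620 d
Unit 2 (fractured basalt): v = 30.4×0.0011/0.15 = 0.2229 m/d, t = 848/0.2229 = 3804 d
Faster: 3804 d / 365 = 10.4 yr

10.4 years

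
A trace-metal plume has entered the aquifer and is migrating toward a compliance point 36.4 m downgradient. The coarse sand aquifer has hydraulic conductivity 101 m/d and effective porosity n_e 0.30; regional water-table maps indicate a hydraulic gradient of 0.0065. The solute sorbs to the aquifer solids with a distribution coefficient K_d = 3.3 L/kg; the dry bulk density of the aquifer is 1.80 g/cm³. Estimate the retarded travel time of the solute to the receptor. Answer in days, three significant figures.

346 days

Specific discharge q = 101 × 0.0065 = 0.6565 m/d
Average linear velocity = 0.6565 / 0.30 = 2.188 m/d
Retardation R = 1 + ρ_b·K_d/n = 1 + 1.80×3.3/0.30 = 20.80
Contaminant velocity v_c = v/R = 2.188/20.80 = 0.1052 m/d
t = L/v_c = 36.4/0.1052 = 346.0 d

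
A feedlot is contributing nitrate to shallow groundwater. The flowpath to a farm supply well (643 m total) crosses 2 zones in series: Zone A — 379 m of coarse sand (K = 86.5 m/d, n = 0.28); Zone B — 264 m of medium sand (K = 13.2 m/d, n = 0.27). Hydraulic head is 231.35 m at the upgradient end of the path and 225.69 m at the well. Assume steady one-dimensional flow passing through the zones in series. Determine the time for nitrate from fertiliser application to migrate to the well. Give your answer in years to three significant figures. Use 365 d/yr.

Total head drop ΔH = 231.35 − 225.69 = 5.66 m
Continuity: the same q passes through each zone, so ΔH = q·Σ(L_j/K_j) — the zones act as resistances in series.
Σ(L/K) = 379/86.5 + 264/13.2 = 4.382 + 20.00 = 24.38 d
q = ΔH / Σ(L/K) = 5.66 / 24.38 = 0.2321 m/d (same in every zone)
Zone A: v = q/n = 0.2321/0.28 = 0.8291 m/d → t_A = 379/0.8291 = 457.1 d
Zone B: v = q/n = 0.2321/0.27 = 0.8598 m/d → t_B = 264/0.8598 = 307.1 d
Total t = 457.1 + 307.1 = 764.2 d
   = 764.2 / 365 = 2.09 yr

2.09 years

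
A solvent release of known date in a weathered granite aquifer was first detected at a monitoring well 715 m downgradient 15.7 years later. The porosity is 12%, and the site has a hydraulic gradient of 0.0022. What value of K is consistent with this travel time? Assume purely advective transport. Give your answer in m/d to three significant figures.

6.81 m/d

t = 15.7 years = 5731 d
v = L / t = 715 / 5731 = 0.1248 m/d
K = v · n / i = 0.1248 × 0.12 / 0.0022 = 6.81 m/d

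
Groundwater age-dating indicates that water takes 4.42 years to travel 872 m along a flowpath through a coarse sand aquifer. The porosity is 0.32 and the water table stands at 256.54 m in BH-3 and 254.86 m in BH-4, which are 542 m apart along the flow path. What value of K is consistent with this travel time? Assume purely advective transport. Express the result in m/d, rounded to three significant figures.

Hydraulic gradient i = (256.54 − 254.86) / 542 = 1.68 / 542 = 0.003100
t = 4.42 years = 1613 d
v = L / t = 872 / 1613 = 0.5405 m/d
K = v · n / i = 0.5405 × 0.32 / 0.003100 = 55.8 m/d

55.8 m/d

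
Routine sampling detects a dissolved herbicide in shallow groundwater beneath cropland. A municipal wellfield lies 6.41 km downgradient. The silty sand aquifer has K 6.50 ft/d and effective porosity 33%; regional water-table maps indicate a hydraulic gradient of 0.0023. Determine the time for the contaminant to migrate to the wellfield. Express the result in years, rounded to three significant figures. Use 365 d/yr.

K = 6.50 ft/d × 0.3048 = 1.981 m/d
q = Ki = 1.981 × 0.0023 = 0.004557 m/d
v_s = q/n_e = 0.004557/0.33 = 0.01381 m/d
L = 6.41 km = 6410 m
t = L / v = 6410 / 0.01381 = 464200 d
   = 464200 / 365 = 1270 yr

1270 years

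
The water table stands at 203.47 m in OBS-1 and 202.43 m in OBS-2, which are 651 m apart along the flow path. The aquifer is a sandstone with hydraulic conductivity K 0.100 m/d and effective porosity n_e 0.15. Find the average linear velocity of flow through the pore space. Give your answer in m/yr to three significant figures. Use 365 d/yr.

0.389 m/yr

Hydraulic gradient i = (203.47 − 202.43) / 651 = 1.04 / 651 = 0.001598
Specific discharge q = 0.100 × 0.001598 = 1.598e-4 m/d
v_s = q/n_e = 1.598e-4/0.15 = 0.001065 m/d
   = 0.001065 × 365 = 0.389 m/yr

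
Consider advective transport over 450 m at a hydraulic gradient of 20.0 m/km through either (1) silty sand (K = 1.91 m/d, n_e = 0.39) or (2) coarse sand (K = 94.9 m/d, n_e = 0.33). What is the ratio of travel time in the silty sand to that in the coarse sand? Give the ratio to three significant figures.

58.7

Unit 1 (silty sand): v = 1.91×0.020/0.39 = 0.09795 m/d, t = 450/0.09795 = 4594 d
Unit 2 (coarse sand): v = 94.9×0.020/0.33 = 5.752 m/d, t = 450/5.752 = 78.24 d
t(silty sand) / t(coarse sand) = 4594/78.24 = 58.7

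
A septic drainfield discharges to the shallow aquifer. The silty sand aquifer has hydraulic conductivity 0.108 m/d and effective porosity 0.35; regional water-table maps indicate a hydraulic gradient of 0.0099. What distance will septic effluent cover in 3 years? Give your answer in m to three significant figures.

3.35 m

Darcy flux q = K·i = 0.108 × 0.0099 = 0.001069 m/d
Seepage velocity v = q / n = 0.001069 / 0.35 = 0.003055 m/d
T = 3 yr × 365 = 1095 d
L = v × T = 0.003055 × 1095 = 3.345 m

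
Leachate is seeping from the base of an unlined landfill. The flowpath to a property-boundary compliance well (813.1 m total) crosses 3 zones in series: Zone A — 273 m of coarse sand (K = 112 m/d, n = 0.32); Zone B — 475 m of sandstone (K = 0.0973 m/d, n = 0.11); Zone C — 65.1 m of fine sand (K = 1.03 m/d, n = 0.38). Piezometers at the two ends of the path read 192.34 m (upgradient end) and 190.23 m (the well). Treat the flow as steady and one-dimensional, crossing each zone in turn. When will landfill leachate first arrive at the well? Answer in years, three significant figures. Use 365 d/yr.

1060 years

Total head drop ΔH = 192.34 − 190.23 = 2.11 m
Continuity: the same q passes through each zone, so ΔH = q·Σ(L_j/K_j) — the zones act as resistances in series.
Σ(L/K) = 273/112 + 475/0.0973 + 65.1/1.03 = 2.438 + 4882 + 63.20 = 4947 d
q = ΔH / Σ(L/K) = 2.11 / 4947 = 4.265e-4 m/d (same in every zone)
Zone A: v = q/n = 4.265e-4/0.32 = 0.001333 m/d → t_A = 273/0.001333 = 204800 d
Zone B: v = q/n = 4.265e-4/0.11 = 0.003877 m/d → t_B = 475/0.003877 = 122500 d
Zone C: v = q/n = 4.265e-4/0.38 = 0.001122 m/d → t_C = 65.1/0.001122 = 58000 d
Total t = 204800 + 122500 + 58000 = 385400 d
   = 385400 / 365 = 1060 yr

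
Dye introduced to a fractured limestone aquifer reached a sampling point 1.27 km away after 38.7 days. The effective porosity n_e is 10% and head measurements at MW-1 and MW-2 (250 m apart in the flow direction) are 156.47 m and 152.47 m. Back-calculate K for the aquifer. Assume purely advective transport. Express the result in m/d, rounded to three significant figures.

205 m/d

Hydraulic gradient i = (156.47 − 152.47) / 250 = 4.00 / 250 = 0.01600
L = 1.27 km = 1270 m
v = L / t = 1270 / 38.7 = 32.82 m/d
K = v · n / i = 32.82 × 0.10 / 0.01600 = 205 m/d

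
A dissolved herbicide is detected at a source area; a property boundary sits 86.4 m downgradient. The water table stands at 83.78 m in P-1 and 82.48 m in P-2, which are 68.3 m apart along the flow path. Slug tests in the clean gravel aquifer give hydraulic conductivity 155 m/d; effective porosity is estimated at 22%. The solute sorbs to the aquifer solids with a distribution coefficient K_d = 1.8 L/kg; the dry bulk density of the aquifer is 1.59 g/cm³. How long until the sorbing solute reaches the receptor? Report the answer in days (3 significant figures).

90.3 days

Hydraulic gradient i = (83.78 − 82.48) / 68.3 = 1.30 / 68.3 = 0.01903
Darcy flux q = K·i = 155 × 0.01903 = 2.950 m/d
v_s = q/n_e = 2.950/0.22 = 13.41 m/d
Retardation R = 1 + ρ_b·K_d/n = 1 + 1.59×1.8/0.22 = 14.01
Contaminant velocity v_c = v/R = 13.41/14.01 = 0.9572 m/d
t = L/v_c = 86.4/0.9572 = 90.26 d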